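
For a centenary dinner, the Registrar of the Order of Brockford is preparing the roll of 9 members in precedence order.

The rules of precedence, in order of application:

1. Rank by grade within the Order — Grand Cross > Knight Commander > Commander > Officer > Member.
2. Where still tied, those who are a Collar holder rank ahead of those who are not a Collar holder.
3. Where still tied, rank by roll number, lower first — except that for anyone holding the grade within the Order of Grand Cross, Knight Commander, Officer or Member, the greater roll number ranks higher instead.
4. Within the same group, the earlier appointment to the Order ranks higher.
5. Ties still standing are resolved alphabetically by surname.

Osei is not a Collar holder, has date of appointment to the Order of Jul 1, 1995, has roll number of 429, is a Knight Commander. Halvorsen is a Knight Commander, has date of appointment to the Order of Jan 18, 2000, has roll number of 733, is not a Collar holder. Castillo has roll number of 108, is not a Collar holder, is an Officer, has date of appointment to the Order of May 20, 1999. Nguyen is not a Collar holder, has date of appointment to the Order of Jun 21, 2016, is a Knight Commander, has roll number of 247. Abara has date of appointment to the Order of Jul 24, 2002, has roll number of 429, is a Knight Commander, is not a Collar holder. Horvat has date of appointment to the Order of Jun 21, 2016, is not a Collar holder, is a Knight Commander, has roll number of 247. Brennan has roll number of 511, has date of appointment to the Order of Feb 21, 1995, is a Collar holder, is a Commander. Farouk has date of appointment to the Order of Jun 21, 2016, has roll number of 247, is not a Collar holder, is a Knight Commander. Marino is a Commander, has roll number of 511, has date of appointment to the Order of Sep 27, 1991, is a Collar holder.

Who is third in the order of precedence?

By grade within the Order: Halvorsen, Osei, Abara, Farouk, Horvat and Nguyen (Knight Commander); then Marino and Brennan (Commander); then Castillo (Officer).
Halvorsen, Osei, Abara, Farouk, Horvat and Nguyen are each not a Collar holder, so the next rule applies.
Among Halvorsen, Osei, Abara, Farouk, Horvat and Nguyen, by roll number (higher first) (reversed rule for this group): Halvorsen (733) before Osei and Abara (429) before Farouk, Horvat and Nguyen (247).
Among Osei and Abara, by date of appointment to the Order (earlier first): Osei (Jul 1, 1995) before Abara (Jul 24, 2002).
Farouk, Horvat and Nguyen all have date of appointment to the Order Jun 21, 2016, so the next rule applies.
Among Farouk, Horvat and Nguyen, alphabetically by surname: Farouk before Horvat before Nguyen.
Marino and Brennan are each a Collar holder, so the next rule applies.
Marino and Brennan both have roll number 511, so the next rule applies.
Among Marino and Brennan, by date of appointment to the Order (earlier first): Marino (Sep 27, 1991) before Brennan (Feb 21, 1995).
Order: Halvorsen, Osei, Abara, Farouk, Horvat, Nguyen, Marino, Brennan, Castillo.

Abara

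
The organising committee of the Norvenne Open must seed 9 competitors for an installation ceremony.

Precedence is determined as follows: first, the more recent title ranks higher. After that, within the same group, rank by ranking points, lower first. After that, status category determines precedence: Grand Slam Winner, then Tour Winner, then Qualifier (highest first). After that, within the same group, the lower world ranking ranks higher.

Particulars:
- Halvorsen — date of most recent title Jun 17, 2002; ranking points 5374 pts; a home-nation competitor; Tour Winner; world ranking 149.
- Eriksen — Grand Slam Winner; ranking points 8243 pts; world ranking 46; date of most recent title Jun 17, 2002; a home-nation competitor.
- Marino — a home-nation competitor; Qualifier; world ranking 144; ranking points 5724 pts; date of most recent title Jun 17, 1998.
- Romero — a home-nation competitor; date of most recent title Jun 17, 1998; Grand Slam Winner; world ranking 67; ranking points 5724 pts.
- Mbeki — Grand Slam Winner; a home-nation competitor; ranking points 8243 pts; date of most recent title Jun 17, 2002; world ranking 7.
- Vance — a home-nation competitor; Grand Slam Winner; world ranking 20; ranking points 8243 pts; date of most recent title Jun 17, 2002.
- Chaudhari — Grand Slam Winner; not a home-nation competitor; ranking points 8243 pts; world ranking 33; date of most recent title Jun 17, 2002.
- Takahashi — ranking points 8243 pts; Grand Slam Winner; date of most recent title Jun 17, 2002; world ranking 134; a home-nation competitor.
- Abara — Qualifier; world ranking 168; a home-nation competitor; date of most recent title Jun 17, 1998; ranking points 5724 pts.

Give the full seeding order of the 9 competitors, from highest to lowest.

Halvorsen, Mbeki, Vance, Chaudhari, Eriksen, Takahashi, Romero, Marino, Abara

By date of most recent title (later first): Halvorsen, Mbeki, Vance, Chaudhari, Eriksen and Takahashi (each Jun 17, 2002); then Romero, Marino and Abara (each Jun 17, 1998).
Among Halvorsen, Mbeki, Vance, Chaudhari, Eriksen and Takahashi, by ranking points (lower first): Halvorsen (5374 pts) before Mbeki, Vance, Chaudhari, Eriksen and Takahashi (8243 pts).
Mbeki, Vance, Chaudhari, Eriksen and Takahashi are each Grand Slam Winner, so the next rule applies.
Among Mbeki, Vance, Chaudhari, Eriksen and Takahashi, by world ranking (lower first): Mbeki (7) before Vance (20) before Chaudhari (33) before Eriksen (46) before Takahashi (134).
Romero, Marino and Abara all have ranking points 5724 pts, so the next rule applies.
Among Romero, Marino and Abara, by status category: Romero (Grand Slam Winner) before Marino and Abara (Qualifier).
Among Marino and Abara, by world ranking (lower first): Marino (144) before Abara (168).
Full order: Halvorsen, Mbeki, Vance, Chaudhari, Eriksen, Takahashi, Romero, Marino, Abara.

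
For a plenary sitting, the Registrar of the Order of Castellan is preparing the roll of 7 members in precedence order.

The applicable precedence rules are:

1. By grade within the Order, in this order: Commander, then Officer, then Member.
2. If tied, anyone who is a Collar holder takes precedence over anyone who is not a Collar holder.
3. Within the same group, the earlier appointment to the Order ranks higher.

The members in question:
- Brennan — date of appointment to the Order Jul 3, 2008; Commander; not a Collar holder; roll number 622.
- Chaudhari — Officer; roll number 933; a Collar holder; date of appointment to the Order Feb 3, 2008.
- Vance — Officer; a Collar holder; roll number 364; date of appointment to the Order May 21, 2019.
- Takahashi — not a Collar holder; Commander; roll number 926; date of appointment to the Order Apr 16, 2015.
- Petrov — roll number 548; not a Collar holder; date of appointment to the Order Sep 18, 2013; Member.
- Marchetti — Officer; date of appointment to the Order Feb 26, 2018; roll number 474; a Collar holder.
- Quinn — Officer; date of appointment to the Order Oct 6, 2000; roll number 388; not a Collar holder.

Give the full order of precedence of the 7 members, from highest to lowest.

Brennan, Takahashi, Chaudhari, Marchetti, Vance, Quinn, Petrov

By grade within the Order: Brennan and Takahashi (Commander); then Chaudhari, Marchetti, Vance and Quinn (Officer); then Petrov (Member).
Brennan and Takahashi are each not a Collar holder, so the next rule applies.
Among Brennan and Takahashi, by date of appointment to the Order (earlier first): Brennan (Jul 3, 2008) before Takahashi (Apr 16, 2015).
Among Chaudhari, Marchetti, Vance and Quinn, a Collar holder before not a Collar holder: Chaudhari, Marchetti and Vance (a Collar holder) before Quinn (not a Collar holder).
Among Chaudhari, Marchetti and Vance, by date of appointment to the Order (earlier first): Chaudhari (Feb 3, 2008) before Marchetti (Feb 26, 2018) before Vance (May 21, 2019).
Full order: Brennan, Takahashi, Chaudhari, Marchetti, Vance, Quinn, Petrov.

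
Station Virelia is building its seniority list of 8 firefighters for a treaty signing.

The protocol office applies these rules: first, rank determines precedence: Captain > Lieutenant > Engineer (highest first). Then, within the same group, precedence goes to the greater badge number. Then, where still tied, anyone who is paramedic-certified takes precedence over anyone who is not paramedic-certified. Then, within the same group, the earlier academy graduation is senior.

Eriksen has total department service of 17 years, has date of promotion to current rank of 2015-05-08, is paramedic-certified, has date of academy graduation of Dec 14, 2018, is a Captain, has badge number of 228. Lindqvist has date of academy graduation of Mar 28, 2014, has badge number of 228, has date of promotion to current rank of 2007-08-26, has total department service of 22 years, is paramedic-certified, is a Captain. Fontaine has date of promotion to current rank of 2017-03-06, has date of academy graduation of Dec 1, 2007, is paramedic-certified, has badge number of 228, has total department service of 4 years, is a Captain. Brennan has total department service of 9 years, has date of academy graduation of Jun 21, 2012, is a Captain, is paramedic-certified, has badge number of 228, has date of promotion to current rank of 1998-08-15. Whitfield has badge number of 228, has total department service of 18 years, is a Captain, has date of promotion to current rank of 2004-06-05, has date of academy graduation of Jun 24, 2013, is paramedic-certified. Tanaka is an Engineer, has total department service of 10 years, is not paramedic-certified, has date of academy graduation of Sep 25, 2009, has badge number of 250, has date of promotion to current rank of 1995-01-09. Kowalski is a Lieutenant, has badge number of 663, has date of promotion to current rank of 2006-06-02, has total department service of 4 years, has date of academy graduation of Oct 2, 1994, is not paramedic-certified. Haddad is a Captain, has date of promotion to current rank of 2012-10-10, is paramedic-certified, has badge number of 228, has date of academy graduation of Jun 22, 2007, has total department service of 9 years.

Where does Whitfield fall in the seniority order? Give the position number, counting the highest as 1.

4

By rank: Haddad, Fontaine, Brennan, Whitfield, Lindqvist and Eriksen (Captain); then Kowalski (Lieutenant); then Tanaka (Engineer).
Haddad, Fontaine, Brennan, Whitfield, Lindqvist and Eriksen all have badge number 228, so the next rule applies.
Haddad, Fontaine, Brennan, Whitfield, Lindqvist and Eriksen are each paramedic-certified, so the next rule applies.
Among Haddad, Fontaine, Brennan, Whitfield, Lindqvist and Eriksen, by date of academy graduation (earlier first): Haddad (Jun 22, 2007) before Fontaine (Dec 1, 2007) before Brennan (Jun 21, 2012) before Whitfield (Jun 24, 2013) before Lindqvist (Mar 28, 2014) before Eriksen (Dec 14, 2018).
Order: Haddad, Fontaine, Brennan, Whitfield, Lindqvist, Eriksen, Kowalski, Tanaka. So position 4.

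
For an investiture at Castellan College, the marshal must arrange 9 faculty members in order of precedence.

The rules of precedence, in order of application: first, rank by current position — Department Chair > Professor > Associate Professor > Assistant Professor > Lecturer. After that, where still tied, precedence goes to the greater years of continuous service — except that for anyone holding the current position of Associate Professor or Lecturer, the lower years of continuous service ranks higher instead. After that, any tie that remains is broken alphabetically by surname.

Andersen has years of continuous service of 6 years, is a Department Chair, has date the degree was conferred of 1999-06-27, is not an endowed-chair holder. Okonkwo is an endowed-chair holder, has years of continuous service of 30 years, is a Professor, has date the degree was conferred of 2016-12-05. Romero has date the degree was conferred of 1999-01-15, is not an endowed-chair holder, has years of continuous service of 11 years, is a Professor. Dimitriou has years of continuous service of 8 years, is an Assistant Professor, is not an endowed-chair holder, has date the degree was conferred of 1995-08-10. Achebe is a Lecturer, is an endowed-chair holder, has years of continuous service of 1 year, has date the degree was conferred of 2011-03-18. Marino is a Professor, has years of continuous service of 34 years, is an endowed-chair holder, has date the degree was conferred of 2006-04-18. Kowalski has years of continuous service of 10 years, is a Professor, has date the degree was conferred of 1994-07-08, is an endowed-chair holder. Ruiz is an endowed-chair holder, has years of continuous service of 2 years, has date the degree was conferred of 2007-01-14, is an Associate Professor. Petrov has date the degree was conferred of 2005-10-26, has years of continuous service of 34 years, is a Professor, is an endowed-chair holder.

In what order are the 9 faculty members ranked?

By current position: Andersen (Department Chair); then Marino, Petrov, Okonkwo, Romero and Kowalski (Professor); then Ruiz (Associate Professor); then Dimitriou (Assistant Professor); then Achebe (Lecturer).
Among Marino, Petrov, Okonkwo, Romero and Kowalski, by years of continuous service (higher first): Marino and Petrov (34 years) before Okonkwo (30 years) before Romero (11 years) before Kowalski (10 years).
Among Marino and Petrov, alphabetically by surname: Marino before Petrov.
Full order: Andersen, Marino, Petrov, Okonkwo, Romero, Kowalski, Ruiz, Dimitriou, Achebe.

Andersen, Marino, Petrov, Okonkwo, Romero, Kowalski, Ruiz, Dimitriou, Achebe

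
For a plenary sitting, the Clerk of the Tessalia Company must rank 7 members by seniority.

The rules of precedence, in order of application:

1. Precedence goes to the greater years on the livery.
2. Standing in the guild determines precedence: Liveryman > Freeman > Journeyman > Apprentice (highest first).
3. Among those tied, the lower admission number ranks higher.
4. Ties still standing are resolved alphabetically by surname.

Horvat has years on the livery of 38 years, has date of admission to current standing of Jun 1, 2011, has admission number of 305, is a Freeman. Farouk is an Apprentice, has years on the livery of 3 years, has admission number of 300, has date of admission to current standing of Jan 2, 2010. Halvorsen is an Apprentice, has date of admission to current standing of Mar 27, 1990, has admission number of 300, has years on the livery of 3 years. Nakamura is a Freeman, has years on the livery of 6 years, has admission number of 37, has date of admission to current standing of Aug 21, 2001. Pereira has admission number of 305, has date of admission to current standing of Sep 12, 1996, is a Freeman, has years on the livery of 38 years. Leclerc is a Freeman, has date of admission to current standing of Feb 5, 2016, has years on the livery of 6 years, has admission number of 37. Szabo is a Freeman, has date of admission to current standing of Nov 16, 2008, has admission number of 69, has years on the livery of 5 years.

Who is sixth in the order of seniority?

Farouk

By years on the livery (higher first): Horvat and Pereira (both 38 years); then Leclerc and Nakamura (both 6 years); then Szabo (5 years); then Farouk and Halvorsen (both 3 years).
Horvat and Pereira are each Freeman, so the next rule applies.
Horvat and Pereira both have admission number 305, so the next rule applies.
Among Horvat and Pereira, alphabetically by surname: Horvat before Pereira.
Leclerc and Nakamura are each Freeman, so the next rule applies.
Leclerc and Nakamura both have admission number 37, so the next rule applies.
Among Leclerc and Nakamura, alphabetically by surname: Leclerc before Nakamura.
Farouk and Halvorsen are each Apprentice, so the next rule applies.
Farouk and Halvorsen both have admission number 300, so the next rule applies.
Among Farouk and Halvorsen, alphabetically by surname: Farouk before Halvorsen.
Order: Horvat, Pereira, Leclerc, Nakamura, Szabo, Farouk, Halvorsen.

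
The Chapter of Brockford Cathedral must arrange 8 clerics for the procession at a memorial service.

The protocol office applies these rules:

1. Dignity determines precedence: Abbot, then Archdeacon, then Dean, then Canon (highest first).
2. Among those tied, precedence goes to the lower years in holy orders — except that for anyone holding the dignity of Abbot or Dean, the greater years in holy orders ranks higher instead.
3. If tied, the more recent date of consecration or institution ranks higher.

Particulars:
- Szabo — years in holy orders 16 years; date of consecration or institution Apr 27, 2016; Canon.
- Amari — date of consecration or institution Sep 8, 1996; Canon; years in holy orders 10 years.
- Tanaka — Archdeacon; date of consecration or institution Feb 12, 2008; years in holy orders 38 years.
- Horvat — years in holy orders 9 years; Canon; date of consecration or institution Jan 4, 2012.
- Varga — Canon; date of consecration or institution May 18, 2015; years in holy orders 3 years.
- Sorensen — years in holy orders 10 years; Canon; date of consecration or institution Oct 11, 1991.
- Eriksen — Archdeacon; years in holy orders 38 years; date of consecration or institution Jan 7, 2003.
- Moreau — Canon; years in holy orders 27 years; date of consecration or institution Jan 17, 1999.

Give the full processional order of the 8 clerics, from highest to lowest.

Tanaka, Eriksen, Varga, Horvat, Amari, Sorensen, Szabo, Moreau

By dignity: Tanaka and Eriksen (Archdeacon); then Varga, Horvat, Amari, Sorensen, Szabo and Moreau (Canon).
Tanaka and Eriksen both have years in holy orders 38 years, so the next rule applies.
Among Tanaka and Eriksen, by date of consecration or institution (later first): Tanaka (Feb 12, 2008) before Eriksen (Jan 7, 2003).
Among Varga, Horvat, Amari, Sorensen, Szabo and Moreau, by years in holy orders (lower first): Varga (3 years) before Horvat (9 years) before Amari and Sorensen (10 years) before Szabo (16 years) before Moreau (27 years).
Among Amari and Sorensen, by date of consecration or institution (later first): Amari (Sep 8, 1996) before Sorensen (Oct 11, 1991).
Full order: Tanaka, Eriksen, Varga, Horvat, Amari, Sorensen, Szabo, Moreau.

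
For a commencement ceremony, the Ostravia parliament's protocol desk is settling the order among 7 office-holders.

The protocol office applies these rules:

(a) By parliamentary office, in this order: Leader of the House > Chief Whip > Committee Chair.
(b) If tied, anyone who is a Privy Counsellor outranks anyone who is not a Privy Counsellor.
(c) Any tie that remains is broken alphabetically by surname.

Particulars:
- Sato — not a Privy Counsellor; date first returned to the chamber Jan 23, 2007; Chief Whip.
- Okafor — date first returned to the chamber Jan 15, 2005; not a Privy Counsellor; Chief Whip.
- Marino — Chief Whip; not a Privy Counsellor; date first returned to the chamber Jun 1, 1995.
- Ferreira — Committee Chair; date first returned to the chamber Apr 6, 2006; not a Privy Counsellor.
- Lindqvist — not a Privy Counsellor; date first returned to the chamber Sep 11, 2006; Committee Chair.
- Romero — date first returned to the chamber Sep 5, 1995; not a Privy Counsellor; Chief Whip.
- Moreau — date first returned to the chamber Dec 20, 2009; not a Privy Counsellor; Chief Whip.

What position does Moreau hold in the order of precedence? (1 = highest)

By parliamentary office: Marino, Moreau, Okafor, Romero and Sato (Chief Whip); then Ferreira and Lindqvist (Committee Chair).
Marino, Moreau, Okafor, Romero and Sato are each not a Privy Counsellor, so the next rule applies.
Among Marino, Moreau, Okafor, Romero and Sato, alphabetically by surname: Marino before Moreau before Okafor before Romero before Sato.
Ferreira and Lindqvist are each not a Privy Counsellor, so the next rule applies.
Among Ferreira and Lindqvist, alphabetically by surname: Ferreira before Lindqvist.
Order: Marino, Moreau, Okafor, Romero, Sato, Ferreira, Lindqvist. So position 2.

2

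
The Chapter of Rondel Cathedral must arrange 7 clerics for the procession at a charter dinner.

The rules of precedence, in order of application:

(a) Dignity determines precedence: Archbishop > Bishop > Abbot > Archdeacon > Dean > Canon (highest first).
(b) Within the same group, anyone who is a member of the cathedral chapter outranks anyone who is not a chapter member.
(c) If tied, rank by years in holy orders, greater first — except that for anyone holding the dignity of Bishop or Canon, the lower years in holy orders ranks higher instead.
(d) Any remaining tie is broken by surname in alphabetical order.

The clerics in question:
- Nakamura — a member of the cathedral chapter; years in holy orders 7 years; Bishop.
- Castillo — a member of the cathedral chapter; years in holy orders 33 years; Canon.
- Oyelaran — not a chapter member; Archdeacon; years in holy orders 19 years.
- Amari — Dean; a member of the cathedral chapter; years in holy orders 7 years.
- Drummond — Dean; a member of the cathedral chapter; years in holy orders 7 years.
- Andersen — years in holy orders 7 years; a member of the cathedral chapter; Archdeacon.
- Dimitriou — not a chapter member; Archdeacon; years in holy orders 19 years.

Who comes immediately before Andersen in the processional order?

By dignity: Nakamura (Bishop); then Andersen, Dimitriou and Oyelaran (Archdeacon); then Amari and Drummond (Dean); then Castillo (Canon).
Among Andersen, Dimitriou and Oyelaran, a member of the cathedral chapter before not a chapter member: Andersen (a member of the cathedral chapter) before Dimitriou and Oyelaran (not a chapter member).
Dimitriou and Oyelaran both have years in holy orders 19 years, so the next rule applies.
Among Dimitriou and Oyelaran, alphabetically by surname: Dimitriou before Oyelaran.
Amari and Drummond are each a member of the cathedral chapter, so the next rule applies.
Amari and Drummond both have years in holy orders 7 years, so the next rule applies.
Among Amari and Drummond, alphabetically by surname: Amari before Drummond.
Order: Nakamura, Andersen, Dimitriou, Oyelaran, Amari, Drummond, Castillo.

Nakamura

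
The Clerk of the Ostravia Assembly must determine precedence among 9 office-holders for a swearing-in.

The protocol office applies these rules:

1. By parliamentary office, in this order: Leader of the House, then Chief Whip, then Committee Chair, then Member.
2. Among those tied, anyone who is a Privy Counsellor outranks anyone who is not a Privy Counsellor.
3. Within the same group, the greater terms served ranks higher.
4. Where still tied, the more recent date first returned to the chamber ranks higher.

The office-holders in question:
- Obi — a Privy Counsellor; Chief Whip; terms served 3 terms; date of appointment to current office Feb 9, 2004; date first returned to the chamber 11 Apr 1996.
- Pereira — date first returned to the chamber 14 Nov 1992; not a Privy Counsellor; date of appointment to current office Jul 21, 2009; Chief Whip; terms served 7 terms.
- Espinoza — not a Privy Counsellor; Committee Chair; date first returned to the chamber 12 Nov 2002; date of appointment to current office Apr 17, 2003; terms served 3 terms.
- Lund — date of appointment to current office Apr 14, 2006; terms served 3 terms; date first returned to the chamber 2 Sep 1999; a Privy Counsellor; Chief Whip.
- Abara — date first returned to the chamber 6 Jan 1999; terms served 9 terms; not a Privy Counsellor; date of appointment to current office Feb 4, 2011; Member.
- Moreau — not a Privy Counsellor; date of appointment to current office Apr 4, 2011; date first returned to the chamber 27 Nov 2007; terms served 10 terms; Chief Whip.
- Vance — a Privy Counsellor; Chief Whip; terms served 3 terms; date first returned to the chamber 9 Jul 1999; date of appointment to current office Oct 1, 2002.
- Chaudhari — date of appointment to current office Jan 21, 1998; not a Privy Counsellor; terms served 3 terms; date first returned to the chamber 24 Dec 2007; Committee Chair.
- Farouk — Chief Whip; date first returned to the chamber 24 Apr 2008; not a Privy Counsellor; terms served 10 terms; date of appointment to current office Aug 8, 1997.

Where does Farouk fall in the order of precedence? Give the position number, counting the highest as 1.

4

By parliamentary office: Lund, Vance, Obi, Farouk, Moreau and Pereira (Chief Whip); then Chaudhari and Espinoza (Committee Chair); then Abara (Member).
Among Lund, Vance, Obi, Farouk, Moreau and Pereira, a Privy Counsellor before not a Privy Counsellor: Lund, Vance and Obi (a Privy Counsellor) before Farouk, Moreau and Pereira (not a Privy Counsellor).
Lund, Vance and Obi all have terms served 3 terms, so the next rule applies.
Among Lund, Vance and Obi, by date first returned to the chamber (later first): Lund (2 Sep 1999) before Vance (9 Jul 1999) before Obi (11 Apr 1996).
Among Farouk, Moreau and Pereira, by terms served (higher first): Farouk and Moreau (10 terms) before Pereira (7 terms).
Among Farouk and Moreau, by date first returned to the chamber (later first): Farouk (24 Apr 2008) before Moreau (27 Nov 2007).
Chaudhari and Espinoza are each not a Privy Counsellor, so the next rule applies.
Chaudhari and Espinoza both have terms served 3 terms, so the next rule applies.
Among Chaudhari and Espinoza, by date first returned to the chamber (later first): Chaudhari (24 Dec 2007) before Espinoza (12 Nov 2002).
Order: Lund, Vance, Obi, Farouk, Moreau, Pereira, Chaudhari, Espinoza, Abara. So position 4.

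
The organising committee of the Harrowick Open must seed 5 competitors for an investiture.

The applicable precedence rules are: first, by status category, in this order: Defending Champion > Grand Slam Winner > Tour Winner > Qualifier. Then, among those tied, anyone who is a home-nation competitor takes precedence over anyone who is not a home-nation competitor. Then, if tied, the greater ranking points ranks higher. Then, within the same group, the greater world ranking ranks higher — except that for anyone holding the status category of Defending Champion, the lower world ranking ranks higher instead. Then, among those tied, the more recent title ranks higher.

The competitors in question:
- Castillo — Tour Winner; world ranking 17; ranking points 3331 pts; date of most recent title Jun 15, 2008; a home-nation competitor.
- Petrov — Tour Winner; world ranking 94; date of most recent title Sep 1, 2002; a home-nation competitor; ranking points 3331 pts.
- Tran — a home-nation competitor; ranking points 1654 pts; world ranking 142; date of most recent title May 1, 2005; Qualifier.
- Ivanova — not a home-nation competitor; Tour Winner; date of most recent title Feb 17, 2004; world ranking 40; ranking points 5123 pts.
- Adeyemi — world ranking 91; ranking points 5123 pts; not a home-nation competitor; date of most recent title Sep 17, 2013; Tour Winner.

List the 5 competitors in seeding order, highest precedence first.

Petrov, Castillo, Adeyemi, Ivanova, Tran

By status category: Petrov, Castillo, Adeyemi and Ivanova (Tour Winner); then Tran (Qualifier).
Among Petrov, Castillo, Adeyemi and Ivanova, a home-nation competitor before not a home-nation competitor: Petrov and Castillo (a home-nation competitor) before Adeyemi and Ivanova (not a home-nation competitor).
Petrov and Castillo both have ranking points 3331 pts, so the next rule applies.
Among Petrov and Castillo, by world ranking (higher first): Petrov (94) before Castillo (17).
Adeyemi and Ivanova both have ranking points 5123 pts, so the next rule applies.
Among Adeyemi and Ivanova, by world ranking (higher first): Adeyemi (91) before Ivanova (40).
Full order: Petrov, Castillo, Adeyemi, Ivanova, Tran.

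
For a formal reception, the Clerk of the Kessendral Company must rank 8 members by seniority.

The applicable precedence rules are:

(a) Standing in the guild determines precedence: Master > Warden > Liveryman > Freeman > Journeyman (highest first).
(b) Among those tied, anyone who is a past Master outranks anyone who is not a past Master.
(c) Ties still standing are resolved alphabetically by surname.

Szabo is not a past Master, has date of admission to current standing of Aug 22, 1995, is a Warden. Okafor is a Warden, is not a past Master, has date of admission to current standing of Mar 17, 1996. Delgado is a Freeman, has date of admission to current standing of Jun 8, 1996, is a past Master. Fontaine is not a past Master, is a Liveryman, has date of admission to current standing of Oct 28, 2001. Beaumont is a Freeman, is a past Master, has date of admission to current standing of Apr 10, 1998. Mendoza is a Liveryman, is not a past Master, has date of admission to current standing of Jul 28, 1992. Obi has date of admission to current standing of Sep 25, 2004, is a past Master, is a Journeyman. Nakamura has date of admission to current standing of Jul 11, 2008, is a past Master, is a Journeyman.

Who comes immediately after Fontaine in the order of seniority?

Mendoza

By standing in the guild: Okafor and Szabo (Warden); then Fontaine and Mendoza (Liveryman); then Beaumont and Delgado (Freeman); then Nakamura and Obi (Journeyman).
Okafor and Szabo are each not a past Master, so the next rule applies.
Among Okafor and Szabo, alphabetically by surname: Okafor before Szabo.
Fontaine and Mendoza are each not a past Master, so the next rule applies.
Among Fontaine and Mendoza, alphabetically by surname: Fontaine before Mendoza.
Beaumont and Delgado are each a past Master, so the next rule applies.
Among Beaumont and Delgado, alphabetically by surname: Beaumont before Delgado.
Nakamura and Obi are each a past Master, so the next rule applies.
Among Nakamura and Obi, alphabetically by surname: Nakamura before Obi.
Order: Okafor, Szabo, Fontaine, Mendoza, Beaumont, Delgado, Nakamura, Obi.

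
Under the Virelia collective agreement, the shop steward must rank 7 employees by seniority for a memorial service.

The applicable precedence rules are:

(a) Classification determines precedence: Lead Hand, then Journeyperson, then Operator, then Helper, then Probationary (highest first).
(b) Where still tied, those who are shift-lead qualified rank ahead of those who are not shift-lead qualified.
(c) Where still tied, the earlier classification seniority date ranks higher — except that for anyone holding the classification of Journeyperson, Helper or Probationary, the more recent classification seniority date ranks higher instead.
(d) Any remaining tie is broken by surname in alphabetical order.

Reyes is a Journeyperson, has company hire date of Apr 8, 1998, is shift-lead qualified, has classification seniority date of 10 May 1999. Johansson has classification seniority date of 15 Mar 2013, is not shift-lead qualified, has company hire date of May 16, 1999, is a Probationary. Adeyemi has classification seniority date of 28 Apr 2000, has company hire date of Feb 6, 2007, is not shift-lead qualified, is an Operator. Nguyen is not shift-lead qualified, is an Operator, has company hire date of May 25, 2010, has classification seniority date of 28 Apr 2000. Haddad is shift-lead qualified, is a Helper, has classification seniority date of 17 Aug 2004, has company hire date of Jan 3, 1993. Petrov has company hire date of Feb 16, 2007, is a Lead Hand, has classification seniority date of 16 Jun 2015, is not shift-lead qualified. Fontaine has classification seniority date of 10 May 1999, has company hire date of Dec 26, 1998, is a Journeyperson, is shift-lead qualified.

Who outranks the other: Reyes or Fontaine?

Fontaine

By classification: Petrov (Lead Hand); then Fontaine and Reyes (Journeyperson); then Adeyemi and Nguyen (Operator); then Haddad (Helper); then Johansson (Probationary).
Fontaine and Reyes are each shift-lead qualified, so the next rule applies.
Fontaine and Reyes both have classification seniority date 10 May 1999, so the next rule applies.
Among Fontaine and Reyes, alphabetically by surname: Fontaine before Reyes.
Adeyemi and Nguyen are each not shift-lead qualified, so the next rule applies.
Adeyemi and Nguyen both have classification seniority date 28 Apr 2000, so the next rule applies.
Among Adeyemi and Nguyen, alphabetically by surname: Adeyemi before Nguyen.
So Fontaine takes precedence.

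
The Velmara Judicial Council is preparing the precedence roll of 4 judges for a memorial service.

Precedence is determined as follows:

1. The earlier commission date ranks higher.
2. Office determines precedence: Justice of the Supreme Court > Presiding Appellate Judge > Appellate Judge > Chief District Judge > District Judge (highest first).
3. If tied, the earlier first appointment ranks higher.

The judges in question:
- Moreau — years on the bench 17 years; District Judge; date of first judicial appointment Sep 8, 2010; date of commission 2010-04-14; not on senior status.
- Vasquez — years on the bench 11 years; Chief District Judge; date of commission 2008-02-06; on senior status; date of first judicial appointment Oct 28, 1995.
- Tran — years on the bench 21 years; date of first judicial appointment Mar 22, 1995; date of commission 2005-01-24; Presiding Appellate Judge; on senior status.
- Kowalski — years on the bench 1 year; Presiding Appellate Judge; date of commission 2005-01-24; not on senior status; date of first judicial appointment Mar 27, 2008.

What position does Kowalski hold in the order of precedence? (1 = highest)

2

By date of commission (earlier first): Tran and Kowalski (both 2005-01-24); then Vasquez (2008-02-06); then Moreau (2010-04-14).
Tran and Kowalski are each Presiding Appellate Judge, so the next rule applies.
Among Tran and Kowalski, by date of first judicial appointment (earlier first): Tran (Mar 22, 1995) before Kowalski (Mar 27, 2008).
Order: Tran, Kowalski, Vasquez, Moreau. So position 2.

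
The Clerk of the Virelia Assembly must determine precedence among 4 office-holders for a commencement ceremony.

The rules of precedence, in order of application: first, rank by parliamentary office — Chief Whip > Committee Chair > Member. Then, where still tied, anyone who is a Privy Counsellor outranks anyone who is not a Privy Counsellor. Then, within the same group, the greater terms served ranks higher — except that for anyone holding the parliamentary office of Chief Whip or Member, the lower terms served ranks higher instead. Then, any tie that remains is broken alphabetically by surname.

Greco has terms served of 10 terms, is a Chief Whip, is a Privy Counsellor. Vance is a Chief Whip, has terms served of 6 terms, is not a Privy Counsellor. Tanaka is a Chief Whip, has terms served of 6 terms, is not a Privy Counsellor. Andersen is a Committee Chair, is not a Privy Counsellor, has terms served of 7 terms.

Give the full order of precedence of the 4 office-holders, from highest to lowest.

By parliamentary office: Greco, Tanaka and Vance (Chief Whip); then Andersen (Committee Chair).
Among Greco, Tanaka and Vance, a Privy Counsellor before not a Privy Counsellor: Greco (a Privy Counsellor) before Tanaka and Vance (not a Privy Counsellor).
Tanaka and Vance both have terms served 6 terms, so the next rule applies.
Among Tanaka and Vance, alphabetically by surname: Tanaka before Vance.
Full order: Greco, Tanaka, Vance, Andersen.

Greco, Tanaka, Vance, Andersen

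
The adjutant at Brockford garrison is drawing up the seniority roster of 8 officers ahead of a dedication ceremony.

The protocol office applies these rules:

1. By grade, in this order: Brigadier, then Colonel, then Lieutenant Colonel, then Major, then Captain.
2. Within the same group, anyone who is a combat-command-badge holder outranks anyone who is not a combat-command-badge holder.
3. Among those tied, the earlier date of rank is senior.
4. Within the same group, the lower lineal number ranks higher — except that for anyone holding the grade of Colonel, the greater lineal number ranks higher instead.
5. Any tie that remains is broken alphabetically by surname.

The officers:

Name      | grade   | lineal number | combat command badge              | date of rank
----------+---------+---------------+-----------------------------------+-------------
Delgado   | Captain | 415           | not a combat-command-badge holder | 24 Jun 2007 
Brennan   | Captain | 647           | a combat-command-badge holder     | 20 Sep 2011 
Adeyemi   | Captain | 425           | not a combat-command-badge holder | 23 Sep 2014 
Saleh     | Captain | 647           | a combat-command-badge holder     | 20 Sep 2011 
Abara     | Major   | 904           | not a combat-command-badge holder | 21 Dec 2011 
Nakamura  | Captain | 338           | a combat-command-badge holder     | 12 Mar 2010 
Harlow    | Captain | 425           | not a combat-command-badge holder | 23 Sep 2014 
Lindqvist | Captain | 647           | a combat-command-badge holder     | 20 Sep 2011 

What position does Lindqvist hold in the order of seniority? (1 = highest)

By grade: Abara (Major); then Nakamura, Brennan, Lindqvist, Saleh, Delgado, Adeyemi and Harlow (Captain).
Among Nakamura, Brennan, Lindqvist, Saleh, Delgado, Adeyemi and Harlow, a combat-command-badge holder before not a combat-command-badge holder: Nakamura, Brennan, Lindqvist and Saleh (a combat-command-badge holder) before Delgado, Adeyemi and Harlow (not a combat-command-badge holder).
Among Nakamura, Brennan, Lindqvist and Saleh, by date of rank (earlier first): Nakamura (12 Mar 2010) before Brennan, Lindqvist and Saleh (20 Sep 2011).
Brennan, Lindqvist and Saleh all have lineal number 647, so the next rule applies.
Among Brennan, Lindqvist and Saleh, alphabetically by surname: Brennan before Lindqvist before Saleh.
Among Delgado, Adeyemi and Harlow, by date of rank (earlier first): Delgado (24 Jun 2007) before Adeyemi and Harlow (23 Sep 2014).
Adeyemi and Harlow both have lineal number 425, so the next rule applies.
Among Adeyemi and Harlow, alphabetically by surname: Adeyemi before Harlow.
Order: Abara, Nakamura, Brennan, Lindqvist, Saleh, Delgado, Adeyemi, Harlow. So position 4.

4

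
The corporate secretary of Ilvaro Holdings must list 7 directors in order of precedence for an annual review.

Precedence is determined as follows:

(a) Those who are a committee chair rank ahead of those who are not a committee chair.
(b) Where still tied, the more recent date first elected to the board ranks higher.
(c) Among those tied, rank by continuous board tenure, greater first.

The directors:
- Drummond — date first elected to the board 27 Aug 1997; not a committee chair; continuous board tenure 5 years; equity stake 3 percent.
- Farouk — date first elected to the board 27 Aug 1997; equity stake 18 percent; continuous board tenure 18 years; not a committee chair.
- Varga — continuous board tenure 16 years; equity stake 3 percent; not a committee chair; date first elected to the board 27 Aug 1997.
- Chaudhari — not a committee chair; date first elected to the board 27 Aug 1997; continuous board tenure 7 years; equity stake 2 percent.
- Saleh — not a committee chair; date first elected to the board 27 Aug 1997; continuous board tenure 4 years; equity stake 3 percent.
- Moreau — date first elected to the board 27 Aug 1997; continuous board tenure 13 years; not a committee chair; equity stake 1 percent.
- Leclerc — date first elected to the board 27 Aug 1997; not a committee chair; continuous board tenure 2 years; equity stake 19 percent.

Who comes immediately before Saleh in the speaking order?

By the first rule: Farouk, Varga, Moreau, Chaudhari, Drummond, Saleh and Leclerc (each not a committee chair).
Farouk, Varga, Moreau, Chaudhari, Drummond, Saleh and Leclerc all have date first elected to the board 27 Aug 1997, so the next rule applies.
Among Farouk, Varga, Moreau, Chaudhari, Drummond, Saleh and Leclerc, by continuous board tenure (higher first): Farouk (18 years) before Varga (16 years) before Moreau (13 years) before Chaudhari (7 years) before Drummond (5 years) before Saleh (4 years) before Leclerc (2 years).
Order: Farouk, Varga, Moreau, Chaudhari, Drummond, Saleh, Leclerc.

Drummond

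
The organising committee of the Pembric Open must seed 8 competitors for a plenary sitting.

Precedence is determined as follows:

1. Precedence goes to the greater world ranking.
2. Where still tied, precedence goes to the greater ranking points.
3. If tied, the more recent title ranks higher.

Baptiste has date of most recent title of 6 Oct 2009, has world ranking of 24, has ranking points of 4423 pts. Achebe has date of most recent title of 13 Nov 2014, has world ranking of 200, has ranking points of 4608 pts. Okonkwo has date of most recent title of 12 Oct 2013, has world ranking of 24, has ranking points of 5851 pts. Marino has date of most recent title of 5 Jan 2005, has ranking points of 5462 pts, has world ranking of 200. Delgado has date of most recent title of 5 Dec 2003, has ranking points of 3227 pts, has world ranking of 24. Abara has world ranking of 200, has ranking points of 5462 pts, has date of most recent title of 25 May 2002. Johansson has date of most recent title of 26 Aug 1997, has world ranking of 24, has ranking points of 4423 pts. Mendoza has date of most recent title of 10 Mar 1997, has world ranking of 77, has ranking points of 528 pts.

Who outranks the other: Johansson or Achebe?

By world ranking (higher first): Marino, Abara and Achebe (each 200); then Mendoza (77); then Okonkwo, Baptiste, Johansson and Delgado (each 24).
Among Marino, Abara and Achebe, by ranking points (higher first): Marino and Abara (5462 pts) before Achebe (4608 pts).
Among Marino and Abara, by date of most recent title (later first): Marino (5 Jan 2005) before Abara (25 May 2002).
Among Okonkwo, Baptiste, Johansson and Delgado, by ranking points (higher first): Okonkwo (5851 pts) before Baptiste and Johansson (4423 pts) before Delgado (3227 pts).
Among Baptiste and Johansson, by date of most recent title (later first): Baptiste (6 Oct 2009) before Johansson (26 Aug 1997).
So Achebe takes precedence.

Achebe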